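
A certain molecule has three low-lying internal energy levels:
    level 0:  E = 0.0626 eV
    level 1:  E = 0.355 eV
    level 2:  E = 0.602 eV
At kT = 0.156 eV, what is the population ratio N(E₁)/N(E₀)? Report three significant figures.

0.153

n₁/n₀ = exp[−(E₁−E₀)/kT] = exp(−(0.2924 eV)/(0.156 eV)) = exp(-1.8744) = 0.153.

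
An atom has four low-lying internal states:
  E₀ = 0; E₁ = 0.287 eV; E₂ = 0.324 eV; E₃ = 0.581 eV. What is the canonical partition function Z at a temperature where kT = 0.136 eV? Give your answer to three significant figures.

Eᵢ/kT = 0, 2.1103, 2.3824, 4.2721.
Z = Σ e^(−Eᵢ/kT) = e^(−0) + e^(−2.1103) + e^(−2.3824) + e^(−4.2721) = 1.0000 + 0.12120 + 0.092329 + 0.013952 = 1.2275.

Z = 1.23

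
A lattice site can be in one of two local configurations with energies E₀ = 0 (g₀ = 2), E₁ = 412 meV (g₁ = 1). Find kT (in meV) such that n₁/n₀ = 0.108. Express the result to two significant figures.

270 meV

n₁/n₀ = (g₁/g₀) exp[−(E₁−E₀)/kT] = 0.108.
⇒ (E₁−E₀)/kT = ln((1/2)/0.108) = ln(4.630) = 1.533.
kT = 412 meV / 1.533 = 270 meV.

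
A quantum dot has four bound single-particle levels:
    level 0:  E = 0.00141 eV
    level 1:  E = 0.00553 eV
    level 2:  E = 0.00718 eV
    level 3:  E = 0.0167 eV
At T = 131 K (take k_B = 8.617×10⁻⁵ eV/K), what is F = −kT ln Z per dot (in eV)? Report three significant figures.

-0.00917 eV

k_BT = 8.617×10⁻⁵ × 131 K = 0.011288 eV.
Eᵢ/kT = 0.12491, 0.48990, 0.63607, 1.4794.
Z = Σ e^(−Eᵢ/kT) = e^(−0.12491) + e^(−0.48990) + e^(−0.63607) + e^(−1.4794) = 0.88258 + 0.61269 + 0.52937 + 0.22777 = 2.2524.
F = −kT ln Z = −0.011288 × ln(2.2524) = −0.011288 × 0.81200 = -0.00917 eV.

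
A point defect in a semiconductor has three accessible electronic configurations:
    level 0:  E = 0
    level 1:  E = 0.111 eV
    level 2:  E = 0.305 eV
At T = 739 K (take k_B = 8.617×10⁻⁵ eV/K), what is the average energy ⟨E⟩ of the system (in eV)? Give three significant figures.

k_BT = 8.617×10⁻⁵ × 739 K = 0.063680 eV.
Eᵢ/kT = 0, 1.7431, 4.7896.
Z = Σ e^(−Eᵢ/kT) = e^(−0) + e^(−1.7431) + e^(−4.7896) = 1.0000 + 0.17498 + 0.0083158 = 1.1833.
⟨E⟩ = Σ Eᵢ e^(−Eᵢ/kT) / Z = (0·1.0000 + 0.111·0.17498 + 0.305·0.0083158) / 1.1833 = 0.0186 eV.

0.0186 eV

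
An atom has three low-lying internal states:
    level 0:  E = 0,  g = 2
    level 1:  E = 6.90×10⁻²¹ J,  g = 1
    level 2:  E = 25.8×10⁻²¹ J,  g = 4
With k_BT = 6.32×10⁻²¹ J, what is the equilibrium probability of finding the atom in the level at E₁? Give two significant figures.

0.14

Eᵢ/kT = 0, 1.092, 4.082.
Z = Σ gᵢe^(−Eᵢ/kT) = 2·e^(−0) + 1·e^(−1.092) + 4·e^(−4.082) = 2.000 + 0.3355 + 0.06749 = 2.403.
P₁ = g₁ e^(−E₁/kT) / Z = 0.3355/2.403 = 0.14.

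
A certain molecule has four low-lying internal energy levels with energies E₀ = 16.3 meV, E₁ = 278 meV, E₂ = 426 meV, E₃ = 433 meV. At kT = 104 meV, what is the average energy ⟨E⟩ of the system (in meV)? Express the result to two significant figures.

49 meV

Eᵢ/kT = 0.1567, 2.673, 4.096, 4.163.
Z = Σ e^(−Eᵢ/kT) = e^(−0.1567) + e^(−2.673) + e^(−4.096) + e^(−4.163) = 0.8550 + 0.06904 + 0.01664 + 0.01556 = 0.9562.
⟨E⟩ = Σ Eᵢ e^(−Eᵢ/kT) / Z = (16.3·0.8550 + 278·0.06904 + 426·0.01664 + 433·0.01556) / 0.9562 = 49 meV.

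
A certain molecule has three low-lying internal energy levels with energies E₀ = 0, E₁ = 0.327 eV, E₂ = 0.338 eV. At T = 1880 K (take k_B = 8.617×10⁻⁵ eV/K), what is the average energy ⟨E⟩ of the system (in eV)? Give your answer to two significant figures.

k_BT = 8.617×10⁻⁵ × 1880 K = 0.1620 eV.
Eᵢ/kT = 0, 2.019, 2.086.
Z = Σ e^(−Eᵢ/kT) = e^(−0) + e^(−2.019) + e^(−2.086) = 1.000 + 0.1328 + 0.1242 = 1.257.
⟨E⟩ = Σ Eᵢ e^(−Eᵢ/kT) / Z = (0·1.000 + 0.327·0.1328 + 0.338·0.1242) / 1.257 = 0.068 eV.

0.068 eV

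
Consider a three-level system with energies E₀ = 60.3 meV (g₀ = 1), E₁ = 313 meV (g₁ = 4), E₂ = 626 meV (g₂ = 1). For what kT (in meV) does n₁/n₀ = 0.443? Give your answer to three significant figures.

115 meV

n₁/n₀ = (g₁/g₀) exp[−(E₁−E₀)/kT] = 0.443.
⇒ (E₁−E₀)/kT = ln((4/1)/0.443) = ln(9.0293) = 2.2005.
kT = 252.7 meV / 2.2005 = 115 meV.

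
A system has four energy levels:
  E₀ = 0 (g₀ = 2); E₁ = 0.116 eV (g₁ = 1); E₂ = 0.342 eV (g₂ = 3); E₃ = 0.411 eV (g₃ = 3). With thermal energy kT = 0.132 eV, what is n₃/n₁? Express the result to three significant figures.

n₃/n₁ = (g₃/g₁) exp[−(E₃−E₁)/kT] = (3/1) × exp(−(0.295 eV)/(0.132 eV)) = (3/1) × exp(-2.2348) = 0.321.

0.321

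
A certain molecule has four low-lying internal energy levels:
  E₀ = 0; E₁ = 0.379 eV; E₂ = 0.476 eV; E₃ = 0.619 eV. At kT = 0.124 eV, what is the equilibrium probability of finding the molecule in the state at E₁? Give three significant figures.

0.0438

Eᵢ/kT = 0, 3.0565, 3.8387, 4.9919.
Z = Σ e^(−Eᵢ/kT) = e^(−0) + e^(−3.0565) + e^(−3.8387) + e^(−4.9919) = 1.0000 + 0.047052 + 0.021522 + 0.0067927 = 1.0754.
P₁ = e^(−E₁/kT) / Z = 0.047052/1.0754 = 0.0438.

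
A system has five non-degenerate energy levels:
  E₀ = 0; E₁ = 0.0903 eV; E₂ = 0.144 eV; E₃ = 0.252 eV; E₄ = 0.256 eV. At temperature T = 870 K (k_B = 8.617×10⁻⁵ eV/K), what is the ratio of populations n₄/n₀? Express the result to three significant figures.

0.0329

k_BT = 8.617×10⁻⁵ × 870 K = 0.074968 eV.
n₄/n₀ = exp[−(E₄−E₀)/kT] = exp(−(0.256 eV)/(0.074968 eV)) = exp(-3.4148) = 0.0329.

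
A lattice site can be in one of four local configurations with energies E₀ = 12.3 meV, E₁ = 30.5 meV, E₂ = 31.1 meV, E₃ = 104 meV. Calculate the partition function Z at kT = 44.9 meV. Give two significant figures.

Eᵢ/kT = 0.2739, 0.6793, 0.6927, 2.316.
Z = Σ e^(−Eᵢ/kT) = e^(−0.2739) + e^(−0.6793) + e^(−0.6927) + e^(−2.316) = 0.7604 + 0.5070 + 0.5002 + 0.09867 = 1.866.

Z = 1.9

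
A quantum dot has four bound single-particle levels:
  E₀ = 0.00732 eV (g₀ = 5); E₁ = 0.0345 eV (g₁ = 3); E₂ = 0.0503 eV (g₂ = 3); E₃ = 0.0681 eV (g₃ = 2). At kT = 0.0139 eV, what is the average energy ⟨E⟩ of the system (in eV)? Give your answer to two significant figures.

Eᵢ/kT = 0.5266, 2.482, 3.619, 4.899.
Z = Σ gᵢe^(−Eᵢ/kT) = 5·e^(−0.5266) + 3·e^(−2.482) + 3·e^(−3.619) + 2·e^(−4.899) = 2.953 + 0.2507 + 0.08043 + 0.01491 = 3.299.
⟨E⟩ = Σ Eᵢ gᵢe^(−Eᵢ/kT) / Z = (0.00732·2.953 + 0.0345·0.2507 + 0.0503·0.08043 + 0.0681·0.01491) / 3.299 = 0.011 eV.

0.011 eV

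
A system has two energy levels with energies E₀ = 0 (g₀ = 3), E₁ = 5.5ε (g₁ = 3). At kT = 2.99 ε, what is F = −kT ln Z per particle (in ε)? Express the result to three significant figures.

-3.73 ε

Eᵢ/kT = 0, 1.8395.
Z = Σ gᵢe^(−Eᵢ/kT) = 3·e^(−0) + 3·e^(−1.8395) = 3.0000 + 0.47669 = 3.4767.
F = −kT ln Z = −2.99 × ln(3.4767) = −2.99 × 1.2461 = -3.73 ε.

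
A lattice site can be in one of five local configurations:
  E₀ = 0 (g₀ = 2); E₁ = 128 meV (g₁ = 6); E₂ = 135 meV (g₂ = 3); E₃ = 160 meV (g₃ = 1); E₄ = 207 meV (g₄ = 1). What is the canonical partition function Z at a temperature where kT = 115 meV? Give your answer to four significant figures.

Eᵢ/kT = 0, 1.11304, 1.17391, 1.39130, 1.80000.
Z = Σ gᵢe^(−Eᵢ/kT) = 2·e^(−0) + 6·e^(−1.11304) + 3·e^(−1.17391) + 1·e^(−1.39130) + 1·e^(−1.80000) = 2.00000 + 1.97135 + 0.927467 + 0.248752 + 0.165299 = 5.31287.

Z = 5.313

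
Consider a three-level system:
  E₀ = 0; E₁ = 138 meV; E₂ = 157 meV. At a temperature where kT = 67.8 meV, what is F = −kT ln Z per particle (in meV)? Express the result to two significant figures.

-14 meV

Eᵢ/kT = 0, 2.035, 2.316.
Z = Σ e^(−Eᵢ/kT) = e^(−0) + e^(−2.035) + e^(−2.316) = 1.000 + 0.1307 + 0.09867 = 1.229.
F = −kT ln Z = −67.8 × ln(1.229) = −67.8 × 0.2062 = -14 meV.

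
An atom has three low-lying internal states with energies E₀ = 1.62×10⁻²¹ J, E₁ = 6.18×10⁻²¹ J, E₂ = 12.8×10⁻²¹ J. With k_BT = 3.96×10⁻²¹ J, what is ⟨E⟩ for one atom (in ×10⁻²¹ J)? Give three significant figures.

Eᵢ/kT = 0.40909, 1.5606, 3.2323.
Z = Σ e^(−Eᵢ/kT) = e^(−0.40909) + e^(−1.5606) + e^(−3.2323) = 0.66425 + 0.21001 + 0.039467 = 0.91373.
⟨E⟩ = Σ Eᵢ e^(−Eᵢ/kT) / Z = (1.62·0.66425 + 6.18·0.21001 + 12.8·0.039467) / 0.91373 = 3.15 ×10⁻²¹ J.

3.15 ×10⁻²¹ J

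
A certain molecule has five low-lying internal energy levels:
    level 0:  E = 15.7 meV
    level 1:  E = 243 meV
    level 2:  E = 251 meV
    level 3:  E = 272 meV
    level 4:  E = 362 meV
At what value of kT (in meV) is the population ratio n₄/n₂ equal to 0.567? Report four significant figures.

n₄/n₂ = exp[−(E₄−E₂)/kT] = 0.567.
⇒ (E₄−E₂)/kT = ln(1/0.567) = ln(1.76367) = 0.567397.
kT = 111 meV / 0.567397 = 195.6 meV.

195.6 meV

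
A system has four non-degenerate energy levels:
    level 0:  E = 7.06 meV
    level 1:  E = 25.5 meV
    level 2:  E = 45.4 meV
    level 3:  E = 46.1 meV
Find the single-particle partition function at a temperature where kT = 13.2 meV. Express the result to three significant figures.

Eᵢ/kT = 0.53485, 1.9318, 3.4394, 3.4924.
Z = Σ e^(−Eᵢ/kT) = e^(−0.53485) + e^(−1.9318) + e^(−3.4394) + e^(−3.4924) = 0.58576 + 0.14489 + 0.032084 + 0.030428 = 0.79316.

Z = 0.793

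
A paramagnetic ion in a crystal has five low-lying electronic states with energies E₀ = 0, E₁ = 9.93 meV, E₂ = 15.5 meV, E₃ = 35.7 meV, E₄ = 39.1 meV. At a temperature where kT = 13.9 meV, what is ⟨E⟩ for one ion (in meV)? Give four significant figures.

Eᵢ/kT = 0, 0.714388, 1.11511, 2.56835, 2.81295.
Z = Σ e^(−Eᵢ/kT) = e^(−0) + e^(−0.714388) + e^(−1.11511) + e^(−2.56835) + e^(−2.81295) = 1.00000 + 0.489492 + 0.327879 + 0.0766619 + 0.0600276 = 1.95406.
⟨E⟩ = Σ Eᵢ e^(−Eᵢ/kT) / Z = (0·1.00000 + 9.93·0.489492 + 15.5·0.327879 + 35.7·0.0766619 + 39.1·0.0600276) / 1.95406 = 7.690 meV.

7.690 meV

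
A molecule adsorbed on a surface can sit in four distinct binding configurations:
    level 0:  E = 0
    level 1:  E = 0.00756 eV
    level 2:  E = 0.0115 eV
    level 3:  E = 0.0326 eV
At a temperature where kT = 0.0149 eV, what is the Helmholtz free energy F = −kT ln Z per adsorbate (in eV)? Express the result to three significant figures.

Eᵢ/kT = 0, 0.50738, 0.77181, 2.1879.
Z = Σ e^(−Eᵢ/kT) = e^(−0) + e^(−0.50738) + e^(−0.77181) + e^(−2.1879) = 1.0000 + 0.60207 + 0.46218 + 0.11215 = 2.1764.
F = −kT ln Z = −0.0149 × ln(2.1764) = −0.0149 × 0.77767 = -0.0116 eV.

-0.0116 eV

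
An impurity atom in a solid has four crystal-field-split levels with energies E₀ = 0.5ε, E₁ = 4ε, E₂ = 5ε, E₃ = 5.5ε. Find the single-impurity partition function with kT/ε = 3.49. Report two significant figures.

Eᵢ/kT = 0.1433, 1.146, 1.433, 1.576.
Z = Σ e^(−Eᵢ/kT) = e^(−0.1433) + e^(−1.146) + e^(−1.433) + e^(−1.576) = 0.8665 + 0.3179 + 0.2386 + 0.2068 = 1.630.

Z = 1.6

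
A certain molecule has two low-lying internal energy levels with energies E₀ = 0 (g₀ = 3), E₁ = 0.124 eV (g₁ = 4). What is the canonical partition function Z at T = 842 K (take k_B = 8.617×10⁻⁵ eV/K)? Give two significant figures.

k_BT = 8.617×10⁻⁵ × 842 K = 0.07256 eV.
Eᵢ/kT = 0, 1.709.
Z = Σ gᵢe^(−Eᵢ/kT) = 3·e^(−0) + 4·e^(−1.709) = 3.000 + 0.7242 = 3.724.

Z = 3.7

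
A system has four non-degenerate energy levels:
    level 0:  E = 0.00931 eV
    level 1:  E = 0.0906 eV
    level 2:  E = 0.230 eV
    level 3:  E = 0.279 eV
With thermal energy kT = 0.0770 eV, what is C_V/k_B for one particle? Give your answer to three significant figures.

Eᵢ/kT = 0.12091, 1.1766, 2.9870, 3.6234.
Z = Σ e^(−Eᵢ/kT) = e^(−0.12091) + e^(−1.1766) + e^(−2.9870) + e^(−3.6234) = 0.88611 + 0.30833 + 0.050439 + 0.026692 = 1.2716.
⟨E⟩ = 0.043435 eV, ⟨E²⟩ = 0.0057830 eV².
C_V/k_B = (⟨E²⟩ − ⟨E⟩²)/(kT)² = (0.0057830 − 0.0018866)/0.0059290 = 0.657.

0.657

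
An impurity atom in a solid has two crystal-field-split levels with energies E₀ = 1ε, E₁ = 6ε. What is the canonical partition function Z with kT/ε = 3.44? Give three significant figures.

Z = 0.923

Eᵢ/kT = 0.29070, 1.7442.
Z = Σ e^(−Eᵢ/kT) = e^(−0.29070) + e^(−1.7442) = 0.74774 + 0.17478 = 0.92252.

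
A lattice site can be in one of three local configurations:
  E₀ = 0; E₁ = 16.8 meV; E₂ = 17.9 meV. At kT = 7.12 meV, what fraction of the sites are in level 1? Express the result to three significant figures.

0.0804

Eᵢ/kT = 0, 2.3596, 2.5140.
Z = Σ e^(−Eᵢ/kT) = e^(−0) + e^(−2.3596) + e^(−2.5140) = 1.0000 + 0.094458 + 0.080944 = 1.1754.
P₁ = e^(−E₁/kT) / Z = 0.094458/1.1754 = 0.0804.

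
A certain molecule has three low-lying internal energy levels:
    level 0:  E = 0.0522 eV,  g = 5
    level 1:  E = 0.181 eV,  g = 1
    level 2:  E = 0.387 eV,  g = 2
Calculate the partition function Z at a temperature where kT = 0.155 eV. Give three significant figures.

Z = 4.05

Eᵢ/kT = 0.33677, 1.1677, 2.4968.
Z = Σ gᵢe^(−Eᵢ/kT) = 5·e^(−0.33677) + 1·e^(−1.1677) + 2·e^(−2.4968) = 3.5704 + 0.31108 + 0.16470 = 4.0462.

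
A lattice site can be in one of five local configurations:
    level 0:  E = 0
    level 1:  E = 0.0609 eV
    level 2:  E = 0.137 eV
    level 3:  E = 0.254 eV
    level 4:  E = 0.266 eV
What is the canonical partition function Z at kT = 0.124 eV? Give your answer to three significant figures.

Eᵢ/kT = 0, 0.49113, 1.1048, 2.0484, 2.1452.
Z = Σ e^(−Eᵢ/kT) = e^(−0) + e^(−0.49113) + e^(−1.1048) + e^(−2.0484) + e^(−2.1452) = 1.0000 + 0.61193 + 0.33128 + 0.12894 + 0.11704 = 2.1892.

Z = 2.19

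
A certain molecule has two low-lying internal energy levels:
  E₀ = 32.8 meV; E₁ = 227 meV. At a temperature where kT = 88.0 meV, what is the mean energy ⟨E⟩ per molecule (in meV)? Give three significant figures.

Eᵢ/kT = 0.37273, 2.5795.
Z = Σ e^(−Eᵢ/kT) = e^(−0.37273) + e^(−2.5795) = 0.68885 + 0.075812 = 0.76466.
⟨E⟩ = Σ Eᵢ e^(−Eᵢ/kT) / Z = (32.8·0.68885 + 227·0.075812) / 0.76466 = 52.1 meV.

52.1 meV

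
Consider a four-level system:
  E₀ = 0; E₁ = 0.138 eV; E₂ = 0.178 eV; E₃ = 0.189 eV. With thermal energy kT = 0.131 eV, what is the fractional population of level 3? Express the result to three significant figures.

0.128

Eᵢ/kT = 0, 1.0534, 1.3588, 1.4427.
Z = Σ e^(−Eᵢ/kT) = e^(−0) + e^(−1.0534) + e^(−1.3588) + e^(−1.4427) = 1.0000 + 0.34875 + 0.25697 + 0.23629 = 1.8420.
P₃ = e^(−E₃/kT) / Z = 0.23629/1.8420 = 0.128.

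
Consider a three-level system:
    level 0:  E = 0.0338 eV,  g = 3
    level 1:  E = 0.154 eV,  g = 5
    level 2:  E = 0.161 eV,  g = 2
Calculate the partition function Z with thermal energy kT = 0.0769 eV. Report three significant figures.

Eᵢ/kT = 0.43953, 2.0026, 2.0936.
Z = Σ gᵢe^(−Eᵢ/kT) = 3·e^(−0.43953) + 5·e^(−2.0026) + 2·e^(−2.0936) = 1.9330 + 0.67492 + 0.24649 = 2.8544.

Z = 2.85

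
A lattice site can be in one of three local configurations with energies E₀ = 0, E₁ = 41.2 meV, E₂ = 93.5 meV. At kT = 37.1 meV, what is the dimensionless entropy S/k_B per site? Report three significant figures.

Eᵢ/kT = 0, 1.1105, 2.5202.
Z = Σ e^(−Eᵢ/kT) = e^(−0) + e^(−1.1105) + e^(−2.5202) = 1.0000 + 0.32939 + 0.080444 = 1.4098.
⟨E⟩ = Σ EᵢPᵢ = 14.961 meV.
S/k_B = ln Z + ⟨E⟩/kT = ln(1.4098) + 14.961/37.1 = 0.34345 + 0.40326 = 0.747.

0.747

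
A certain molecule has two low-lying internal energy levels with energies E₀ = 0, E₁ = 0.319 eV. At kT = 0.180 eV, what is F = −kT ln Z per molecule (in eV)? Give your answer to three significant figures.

-0.0283 eV

Eᵢ/kT = 0, 1.7722.
Z = Σ e^(−Eᵢ/kT) = e^(−0) + e^(−1.7722) = 1.0000 + 0.16996 = 1.1700.
F = −kT ln Z = −0.180 × ln(1.1700) = −0.180 × 0.15700 = -0.0283 eV.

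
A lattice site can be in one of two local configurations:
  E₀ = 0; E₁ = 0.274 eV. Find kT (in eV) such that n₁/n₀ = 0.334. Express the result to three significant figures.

n₁/n₀ = exp[−(E₁−E₀)/kT] = 0.334.
⇒ (E₁−E₀)/kT = ln(1/0.334) = ln(2.9940) = 1.0966.
kT = 0.274 eV / 1.0966 = 0.250 eV.

0.250 eV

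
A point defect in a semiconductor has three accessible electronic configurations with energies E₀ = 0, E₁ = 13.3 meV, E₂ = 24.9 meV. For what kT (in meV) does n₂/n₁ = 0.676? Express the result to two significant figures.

30 meV

n₂/n₁ = exp[−(E₂−E₁)/kT] = 0.676.
⇒ (E₂−E₁)/kT = ln(1/0.676) = ln(1.479) = 0.3914.
kT = 11.6 meV / 0.3914 = 30 meV.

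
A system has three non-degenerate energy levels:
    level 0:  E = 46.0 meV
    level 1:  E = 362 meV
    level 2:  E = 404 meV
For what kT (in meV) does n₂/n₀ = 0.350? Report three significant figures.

n₂/n₀ = exp[−(E₂−E₀)/kT] = 0.350.
⇒ (E₂−E₀)/kT = ln(1/0.350) = ln(2.8571) = 1.0498.
kT = 358.0 meV / 1.0498 = 341 meV.

341 meV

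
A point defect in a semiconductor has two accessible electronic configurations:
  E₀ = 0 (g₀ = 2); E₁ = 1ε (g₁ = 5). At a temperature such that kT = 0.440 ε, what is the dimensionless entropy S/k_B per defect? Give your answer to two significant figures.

1.4

Eᵢ/kT = 0, 2.273.
Z = Σ gᵢe^(−Eᵢ/kT) = 2·e^(−0) + 5·e^(−2.273) = 2.000 + 0.5150 = 2.515.
⟨E⟩ = Σ EᵢPᵢ = 0.2048 ε.
S/k_B = ln Z + ⟨E⟩/kT = ln(2.515) + 0.2048/0.440 = 0.9223 + 0.4655 = 1.4.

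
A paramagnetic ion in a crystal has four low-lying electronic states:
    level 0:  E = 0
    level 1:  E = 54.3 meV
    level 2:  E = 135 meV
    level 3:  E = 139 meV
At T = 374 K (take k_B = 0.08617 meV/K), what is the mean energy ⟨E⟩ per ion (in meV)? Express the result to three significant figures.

k_BT = 0.08617 × 374 K = 32.228 meV.
Eᵢ/kT = 0, 1.6849, 4.1889, 4.3130.
Z = Σ e^(−Eᵢ/kT) = e^(−0) + e^(−1.6849) + e^(−4.1889) + e^(−4.3130) = 1.0000 + 0.18546 + 0.015163 + 0.013393 = 1.2140.
⟨E⟩ = Σ Eᵢ e^(−Eᵢ/kT) / Z = (0·1.0000 + 54.3·0.18546 + 135·0.015163 + 139·0.013393) / 1.2140 = 11.5 meV.

11.5 meV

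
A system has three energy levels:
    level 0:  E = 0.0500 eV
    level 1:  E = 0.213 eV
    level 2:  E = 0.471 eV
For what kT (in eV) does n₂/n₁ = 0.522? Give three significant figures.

0.397 eV

n₂/n₁ = exp[−(E₂−E₁)/kT] = 0.522.
⇒ (E₂−E₁)/kT = ln(1/0.522) = ln(1.9157) = 0.65008.
kT = 0.258 eV / 0.65008 = 0.397 eV.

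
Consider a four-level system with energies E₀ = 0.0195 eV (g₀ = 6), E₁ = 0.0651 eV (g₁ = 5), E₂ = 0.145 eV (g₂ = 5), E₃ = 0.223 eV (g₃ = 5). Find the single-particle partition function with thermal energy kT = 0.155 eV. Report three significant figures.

Z = 11.7

Eᵢ/kT = 0.12581, 0.42000, 0.93548, 1.4387.
Z = Σ gᵢe^(−Eᵢ/kT) = 6·e^(−0.12581) + 5·e^(−0.42000) + 5·e^(−0.93548) + 5·e^(−1.4387) = 5.2907 + 3.2852 + 1.9620 + 1.1862 = 11.724.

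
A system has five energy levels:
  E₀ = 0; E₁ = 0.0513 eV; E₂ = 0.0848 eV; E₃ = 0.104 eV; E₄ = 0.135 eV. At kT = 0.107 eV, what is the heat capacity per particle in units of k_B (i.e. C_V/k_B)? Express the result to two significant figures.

Eᵢ/kT = 0, 0.4794, 0.7925, 0.9720, 1.262.
Z = Σ e^(−Eᵢ/kT) = e^(−0) + e^(−0.4794) + e^(−0.7925) + e^(−0.9720) + e^(−1.262) = 1.000 + 0.6192 + 0.4527 + 0.3783 + 0.2831 = 2.733.
⟨E⟩ = 0.05405 eV, ⟨E²⟩ = 0.005172 eV².
C_V/k_B = (⟨E²⟩ − ⟨E⟩²)/(kT)² = (0.005172 − 0.002921)/0.01145 = 0.20.

0.20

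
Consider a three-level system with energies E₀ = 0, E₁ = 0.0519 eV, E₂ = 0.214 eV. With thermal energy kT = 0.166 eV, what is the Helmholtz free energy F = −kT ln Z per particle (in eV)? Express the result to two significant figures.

-0.12 eV

Eᵢ/kT = 0, 0.3127, 1.289.
Z = Σ e^(−Eᵢ/kT) = e^(−0) + e^(−0.3127) + e^(−1.289) = 1.000 + 0.7315 + 0.2755 = 2.007.
F = −kT ln Z = −0.166 × ln(2.007) = −0.166 × 0.6966 = -0.12 eV.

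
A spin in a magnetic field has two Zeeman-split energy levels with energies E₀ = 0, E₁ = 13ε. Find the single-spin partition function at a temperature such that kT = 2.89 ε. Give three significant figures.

Eᵢ/kT = 0, 4.4983.
Z = Σ e^(−Eᵢ/kT) = e^(−0) + e^(−4.4983) = 1.0000 + 0.011128 = 1.0111.

Z = 1.01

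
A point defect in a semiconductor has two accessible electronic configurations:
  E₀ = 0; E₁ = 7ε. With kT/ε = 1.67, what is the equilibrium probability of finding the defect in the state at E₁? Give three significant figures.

Eᵢ/kT = 0, 4.1916.
Z = Σ e^(−Eᵢ/kT) = e^(−0) + e^(−4.1916) = 1.0000 + 0.015122 = 1.0151.
P₁ = e^(−E₁/kT) / Z = 0.015122/1.0151 = 0.0149.

0.0149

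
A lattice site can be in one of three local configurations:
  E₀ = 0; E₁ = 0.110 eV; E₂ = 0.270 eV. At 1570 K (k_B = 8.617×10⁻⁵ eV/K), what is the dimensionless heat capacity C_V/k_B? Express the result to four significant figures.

0.3683

k_BT = 8.617×10⁻⁵ × 1570 K = 0.135287 eV.
Eᵢ/kT = 0, 0.813086, 1.99576.
Z = Σ e^(−Eᵢ/kT) = e^(−0) + e^(−0.813086) + e^(−1.99576) = 1.00000 + 0.443487 + 0.135910 = 1.57940.
⟨E⟩ = 0.0541214 eV, ⟨E²⟩ = 0.00967078 eV².
C_V/k_B = (⟨E²⟩ − ⟨E⟩²)/(kT)² = (0.00967078 − 0.00292913)/0.0183026 = 0.3683.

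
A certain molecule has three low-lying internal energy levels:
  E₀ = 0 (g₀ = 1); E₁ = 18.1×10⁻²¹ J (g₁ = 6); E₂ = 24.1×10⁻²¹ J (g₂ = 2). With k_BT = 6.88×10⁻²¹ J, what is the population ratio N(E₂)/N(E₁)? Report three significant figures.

n₂/n₁ = (g₂/g₁) exp[−(E₂−E₁)/kT] = (2/6) × exp(−(6.0 ×10⁻²¹ J)/(6.88 ×10⁻²¹ J)) = (2/6) × exp(-0.87209) = 0.139.

0.139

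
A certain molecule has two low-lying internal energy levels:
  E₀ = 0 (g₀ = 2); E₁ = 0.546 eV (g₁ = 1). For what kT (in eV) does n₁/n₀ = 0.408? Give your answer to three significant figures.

2.69 eV

n₁/n₀ = (g₁/g₀) exp[−(E₁−E₀)/kT] = 0.408.
⇒ (E₁−E₀)/kT = ln((1/2)/0.408) = ln(1.2255) = 0.20335.
kT = 0.546 eV / 0.20335 = 2.69 eV.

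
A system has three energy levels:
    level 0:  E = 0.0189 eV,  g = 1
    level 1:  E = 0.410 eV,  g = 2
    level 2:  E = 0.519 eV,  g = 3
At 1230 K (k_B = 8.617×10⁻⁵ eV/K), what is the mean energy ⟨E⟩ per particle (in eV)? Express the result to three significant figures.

k_BT = 8.617×10⁻⁵ × 1230 K = 0.10599 eV.
Eᵢ/kT = 0.17832, 3.8683, 4.8967.
Z = Σ gᵢe^(−Eᵢ/kT) = 1·e^(−0.17832) + 2·e^(−3.8683) + 3·e^(−4.8967) = 0.83667 + 0.041788 + 0.022414 = 0.90087.
⟨E⟩ = Σ Eᵢ gᵢe^(−Eᵢ/kT) / Z = (0.0189·0.83667 + 0.410·0.041788 + 0.519·0.022414) / 0.90087 = 0.0495 eV.

0.0495 eV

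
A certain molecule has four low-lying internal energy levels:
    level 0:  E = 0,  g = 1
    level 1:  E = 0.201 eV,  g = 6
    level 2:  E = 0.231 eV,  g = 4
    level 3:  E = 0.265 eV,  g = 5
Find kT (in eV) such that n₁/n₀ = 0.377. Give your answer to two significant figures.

0.073 eV

n₁/n₀ = (g₁/g₀) exp[−(E₁−E₀)/kT] = 0.377.
⇒ (E₁−E₀)/kT = ln((6/1)/0.377) = ln(15.92) = 2.768.
kT = 0.201 eV / 2.768 = 0.073 eV.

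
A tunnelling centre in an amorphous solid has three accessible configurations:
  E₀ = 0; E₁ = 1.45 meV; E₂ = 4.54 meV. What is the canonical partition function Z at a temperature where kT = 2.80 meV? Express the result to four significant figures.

Eᵢ/kT = 0, 0.517857, 1.62143.
Z = Σ e^(−Eᵢ/kT) = e^(−0) + e^(−0.517857) + e^(−1.62143) = 1.00000 + 0.595796 + 0.197616 = 1.79341.

Z = 1.793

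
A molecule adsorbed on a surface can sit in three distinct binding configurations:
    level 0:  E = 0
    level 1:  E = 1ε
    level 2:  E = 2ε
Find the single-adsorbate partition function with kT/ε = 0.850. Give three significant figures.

Eᵢ/kT = 0, 1.1765, 2.3529.
Z = Σ e^(−Eᵢ/kT) = e^(−0) + e^(−1.1765) + e^(−2.3529) = 1.0000 + 0.30836 + 0.095093 = 1.4035.

Z = 1.40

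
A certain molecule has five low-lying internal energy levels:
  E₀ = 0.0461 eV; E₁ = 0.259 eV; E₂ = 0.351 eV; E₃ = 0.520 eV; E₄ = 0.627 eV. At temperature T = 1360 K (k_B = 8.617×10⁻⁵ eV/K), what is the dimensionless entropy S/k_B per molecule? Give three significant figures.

0.703

k_BT = 8.617×10⁻⁵ × 1360 K = 0.11719 eV.
Eᵢ/kT = 0.39338, 2.2101, 2.9951, 4.4372, 5.3503.
Z = Σ e^(−Eᵢ/kT) = e^(−0.39338) + e^(−2.2101) + e^(−2.9951) + e^(−4.4372) + e^(−5.3503) = 0.67477 + 0.10969 + 0.050032 + 0.011829 + 0.0047467 = 0.85107.
⟨E⟩ = Σ EᵢPᵢ = 0.10129 eV.
S/k_B = ln Z + ⟨E⟩/kT = ln(0.85107) + 0.10129/0.11719 = -0.16126 + 0.86432 = 0.703.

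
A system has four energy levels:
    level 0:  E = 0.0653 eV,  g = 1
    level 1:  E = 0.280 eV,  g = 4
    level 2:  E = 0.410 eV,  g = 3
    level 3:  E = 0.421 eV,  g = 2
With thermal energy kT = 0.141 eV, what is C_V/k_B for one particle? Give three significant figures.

0.938

Eᵢ/kT = 0.46312, 1.9858, 2.9078, 2.9858.
Z = Σ gᵢe^(−Eᵢ/kT) = 1·e^(−0.46312) + 4·e^(−1.9858) + 3·e^(−2.9078) + 2·e^(−2.9858) = 0.62932 + 0.54908 + 0.16379 + 0.10100 = 1.4432.
⟨E⟩ = 0.21100 eV, ⟨E²⟩ = 0.063169 eV².
C_V/k_B = (⟨E²⟩ − ⟨E⟩²)/(kT)² = (0.063169 − 0.044521)/0.019881 = 0.938.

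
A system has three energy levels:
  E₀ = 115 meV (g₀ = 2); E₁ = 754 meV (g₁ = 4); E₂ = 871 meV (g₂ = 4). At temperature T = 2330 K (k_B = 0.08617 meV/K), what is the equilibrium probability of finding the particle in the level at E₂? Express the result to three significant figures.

0.0410

k_BT = 0.08617 × 2330 K = 200.78 meV.
Eᵢ/kT = 0.57277, 3.7554, 4.3381.
Z = Σ gᵢe^(−Eᵢ/kT) = 2·e^(−0.57277) + 4·e^(−3.7554) + 4·e^(−4.3381) = 1.1279 + 0.093564 + 0.052245 = 1.2737.
P₂ = g₂ e^(−E₂/kT) / Z = 0.052245/1.2737 = 0.0410.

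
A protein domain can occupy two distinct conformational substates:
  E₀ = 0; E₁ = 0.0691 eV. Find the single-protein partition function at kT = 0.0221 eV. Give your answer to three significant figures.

Z = 1.04

Eᵢ/kT = 0, 3.1267.
Z = Σ e^(−Eᵢ/kT) = e^(−0) + e^(−3.1267) = 1.0000 + 0.043862 = 1.0439.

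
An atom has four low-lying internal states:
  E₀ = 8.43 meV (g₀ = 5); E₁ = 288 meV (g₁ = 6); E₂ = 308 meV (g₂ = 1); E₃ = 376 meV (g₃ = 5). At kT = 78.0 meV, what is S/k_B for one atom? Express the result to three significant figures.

1.83

Eᵢ/kT = 0.10808, 3.6923, 3.9487, 4.8205.
Z = Σ gᵢe^(−Eᵢ/kT) = 5·e^(−0.10808) + 6·e^(−3.6923) + 1·e^(−3.9487) + 5·e^(−4.8205) = 4.4878 + 0.14949 + 0.019280 + 0.040314 = 4.6969.
⟨E⟩ = Σ EᵢPᵢ = 21.713 meV.
S/k_B = ln Z + ⟨E⟩/kT = ln(4.6969) + 21.713/78.0 = 1.5469 + 0.27837 = 1.83.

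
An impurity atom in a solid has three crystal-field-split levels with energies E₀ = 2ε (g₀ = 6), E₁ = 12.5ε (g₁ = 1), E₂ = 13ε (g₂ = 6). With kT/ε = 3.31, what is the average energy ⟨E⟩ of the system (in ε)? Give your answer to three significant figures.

Eᵢ/kT = 0.60423, 3.7764, 3.9275.
Z = Σ gᵢe^(−Eᵢ/kT) = 6·e^(−0.60423) + 1·e^(−3.7764) + 6·e^(−3.9275) = 3.2790 + 0.022905 + 0.11816 = 3.4201.
⟨E⟩ = Σ Eᵢ gᵢe^(−Eᵢ/kT) / Z = (2·3.2790 + 12.5·0.022905 + 13·0.11816) / 3.4201 = 2.45 ε.

2.45 ε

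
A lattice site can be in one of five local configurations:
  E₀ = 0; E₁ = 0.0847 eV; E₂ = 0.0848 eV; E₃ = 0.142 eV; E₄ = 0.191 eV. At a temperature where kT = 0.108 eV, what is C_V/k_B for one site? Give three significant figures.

0.323

Eᵢ/kT = 0, 0.78426, 0.78519, 1.3148, 1.7685.
Z = Σ e^(−Eᵢ/kT) = e^(−0) + e^(−0.78426) + e^(−0.78519) + e^(−1.3148) + e^(−1.7685) = 1.0000 + 0.45646 + 0.45603 + 0.26853 + 0.17059 = 2.3516.
⟨E⟩ = 0.062956 eV, ⟨E²⟩ = 0.0077360 eV².
C_V/k_B = (⟨E²⟩ − ⟨E⟩²)/(kT)² = (0.0077360 − 0.0039635)/0.011664 = 0.323.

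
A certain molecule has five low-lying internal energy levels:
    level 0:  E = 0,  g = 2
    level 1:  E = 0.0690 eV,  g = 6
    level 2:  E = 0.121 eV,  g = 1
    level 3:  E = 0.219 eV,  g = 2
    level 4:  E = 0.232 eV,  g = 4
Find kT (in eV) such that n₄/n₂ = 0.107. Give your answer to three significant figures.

n₄/n₂ = (g₄/g₂) exp[−(E₄−E₂)/kT] = 0.107.
⇒ (E₄−E₂)/kT = ln((4/1)/0.107) = ln(37.383) = 3.6212.
kT = 0.111 eV / 3.6212 = 0.0307 eV.

0.0307 eV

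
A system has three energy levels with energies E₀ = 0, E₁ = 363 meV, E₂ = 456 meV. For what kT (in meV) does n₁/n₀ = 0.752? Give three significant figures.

1270 meV

n₁/n₀ = exp[−(E₁−E₀)/kT] = 0.752.
⇒ (E₁−E₀)/kT = ln(1/0.752) = ln(1.3298) = 0.28503.
kT = 363 meV / 0.28503 = 1270 meV.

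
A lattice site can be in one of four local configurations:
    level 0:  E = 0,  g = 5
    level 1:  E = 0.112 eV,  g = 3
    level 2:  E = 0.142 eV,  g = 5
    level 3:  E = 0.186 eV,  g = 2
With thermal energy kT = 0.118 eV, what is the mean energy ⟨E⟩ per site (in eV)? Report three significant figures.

0.0520 eV

Eᵢ/kT = 0, 0.94915, 1.2034, 1.5763.
Z = Σ gᵢe^(−Eᵢ/kT) = 5·e^(−0) + 3·e^(−0.94915) + 5·e^(−1.2034) + 2·e^(−1.5763) = 5.0000 + 1.1612 + 1.5009 + 0.41348 = 8.0756.
⟨E⟩ = Σ Eᵢ gᵢe^(−Eᵢ/kT) / Z = (0·5.0000 + 0.112·1.1612 + 0.142·1.5009 + 0.186·0.41348) / 8.0756 = 0.0520 eV.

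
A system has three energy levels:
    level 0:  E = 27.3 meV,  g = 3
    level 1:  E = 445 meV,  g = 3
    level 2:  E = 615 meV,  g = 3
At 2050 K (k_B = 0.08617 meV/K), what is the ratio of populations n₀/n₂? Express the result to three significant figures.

k_BT = 0.08617 × 2050 K = 176.65 meV.
n₀/n₂ = (g₀/g₂) exp[−(E₀−E₂)/kT] = (3/3) × exp(−(-587.7 meV)/(176.65 meV)) = (3/3) × exp(3.3269) = 27.9.

27.9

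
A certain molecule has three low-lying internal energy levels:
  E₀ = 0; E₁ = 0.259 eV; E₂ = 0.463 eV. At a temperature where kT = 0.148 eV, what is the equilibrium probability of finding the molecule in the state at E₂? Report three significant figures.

0.0360

Eᵢ/kT = 0, 1.7500, 3.1284.
Z = Σ e^(−Eᵢ/kT) = e^(−0) + e^(−1.7500) + e^(−3.1284) = 1.0000 + 0.17377 + 0.043788 = 1.2176.
P₂ = e^(−E₂/kT) / Z = 0.043788/1.2176 = 0.0360.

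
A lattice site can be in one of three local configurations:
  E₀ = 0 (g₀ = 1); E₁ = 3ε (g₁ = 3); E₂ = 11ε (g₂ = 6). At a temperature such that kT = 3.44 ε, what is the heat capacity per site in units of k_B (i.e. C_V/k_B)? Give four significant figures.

0.8202

Eᵢ/kT = 0, 0.872093, 3.19767.
Z = Σ gᵢe^(−Eᵢ/kT) = 1·e^(−0) + 3·e^(−0.872093) + 6·e^(−3.19767) = 1.00000 + 1.25423 + 0.245144 = 2.49937.
⟨E⟩ = 2.58436 ε, ⟨E²⟩ = 16.3843 ε².
C_V/k_B = (⟨E²⟩ − ⟨E⟩²)/(kT)² = (16.3843 − 6.67892)/11.8336 = 0.8202.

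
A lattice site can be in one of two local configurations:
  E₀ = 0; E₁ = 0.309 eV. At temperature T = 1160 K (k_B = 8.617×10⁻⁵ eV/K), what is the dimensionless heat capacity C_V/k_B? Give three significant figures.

k_BT = 8.617×10⁻⁵ × 1160 K = 0.099957 eV.
Eᵢ/kT = 0, 3.0913.
Z = Σ e^(−Eᵢ/kT) = e^(−0) + e^(−3.0913) = 1.0000 + 0.045443 = 1.0454.
⟨E⟩ = 0.013432 eV, ⟨E²⟩ = 0.0041505 eV².
C_V/k_B = (⟨E²⟩ − ⟨E⟩²)/(kT)² = (0.0041505 − 0.00018042)/0.0099914 = 0.397.

0.397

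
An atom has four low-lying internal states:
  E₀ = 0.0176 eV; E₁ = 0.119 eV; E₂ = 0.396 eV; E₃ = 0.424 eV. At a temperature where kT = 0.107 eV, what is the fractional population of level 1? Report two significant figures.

0.27

Eᵢ/kT = 0.1645, 1.112, 3.701, 3.963.
Z = Σ e^(−Eᵢ/kT) = e^(−0.1645) + e^(−1.112) + e^(−3.701) + e^(−3.963) = 0.8483 + 0.3289 + 0.02470 + 0.01901 = 1.221.
P₁ = e^(−E₁/kT) / Z = 0.3289/1.221 = 0.27.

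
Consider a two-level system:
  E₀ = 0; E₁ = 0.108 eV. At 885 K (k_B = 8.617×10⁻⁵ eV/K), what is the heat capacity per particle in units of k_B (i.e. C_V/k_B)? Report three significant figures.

k_BT = 8.617×10⁻⁵ × 885 K = 0.076260 eV.
Eᵢ/kT = 0, 1.4162.
Z = Σ e^(−Eᵢ/kT) = e^(−0) + e^(−1.4162) = 1.0000 + 0.24263 = 1.2426.
⟨E⟩ = 0.021088 eV, ⟨E²⟩ = 0.0022775 eV².
C_V/k_B = (⟨E²⟩ − ⟨E⟩²)/(kT)² = (0.0022775 − 0.00044470)/0.0058156 = 0.315.

0.315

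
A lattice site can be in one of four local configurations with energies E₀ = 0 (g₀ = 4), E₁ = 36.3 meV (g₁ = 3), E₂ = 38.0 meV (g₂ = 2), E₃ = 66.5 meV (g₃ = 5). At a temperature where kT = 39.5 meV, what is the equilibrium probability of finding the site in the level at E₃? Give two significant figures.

0.13

Eᵢ/kT = 0, 0.9190, 0.9620, 1.684.
Z = Σ gᵢe^(−Eᵢ/kT) = 4·e^(−0) + 3·e^(−0.9190) + 2·e^(−0.9620) + 5·e^(−1.684) = 4.000 + 1.197 + 0.7643 + 0.9281 = 6.889.
P₃ = g₃ e^(−E₃/kT) / Z = 0.9281/6.889 = 0.13.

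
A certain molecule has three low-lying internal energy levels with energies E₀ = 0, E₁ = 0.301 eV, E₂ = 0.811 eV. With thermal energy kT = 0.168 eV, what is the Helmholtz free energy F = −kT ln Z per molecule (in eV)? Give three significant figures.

-0.0270 eV

Eᵢ/kT = 0, 1.7917, 4.8274.
Z = Σ e^(−Eᵢ/kT) = e^(−0) + e^(−1.7917) + e^(−4.8274) = 1.0000 + 0.16668 + 0.0080073 = 1.1747.
F = −kT ln Z = −0.168 × ln(1.1747) = −0.168 × 0.16101 = -0.0270 eV.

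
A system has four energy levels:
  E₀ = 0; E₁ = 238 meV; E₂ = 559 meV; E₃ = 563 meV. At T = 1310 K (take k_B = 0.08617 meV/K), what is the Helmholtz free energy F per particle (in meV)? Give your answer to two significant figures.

-14 meV

k_BT = 0.08617 × 1310 K = 112.9 meV.
Eᵢ/kT = 0, 2.108, 4.951, 4.987.
Z = Σ e^(−Eᵢ/kT) = e^(−0) + e^(−2.108) + e^(−4.951) + e^(−4.987) = 1.000 + 0.1215 + 0.007076 + 0.006826 = 1.135.
F = −kT ln Z = −112.9 × ln(1.135) = −112.9 × 0.1266 = -14 meV.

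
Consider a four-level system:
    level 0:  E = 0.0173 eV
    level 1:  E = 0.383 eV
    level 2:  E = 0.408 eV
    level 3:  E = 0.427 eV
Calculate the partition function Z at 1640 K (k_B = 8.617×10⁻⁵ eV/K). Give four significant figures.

Z = 1.056

k_BT = 8.617×10⁻⁵ × 1640 K = 0.141319 eV.
Eᵢ/kT = 0.122418, 2.71018, 2.88709, 3.02153.
Z = Σ e^(−Eᵢ/kT) = e^(−0.122418) + e^(−2.71018) + e^(−2.88709) + e^(−3.02153) = 0.884778 + 0.0665248 + 0.0557382 + 0.0487266 = 1.05577.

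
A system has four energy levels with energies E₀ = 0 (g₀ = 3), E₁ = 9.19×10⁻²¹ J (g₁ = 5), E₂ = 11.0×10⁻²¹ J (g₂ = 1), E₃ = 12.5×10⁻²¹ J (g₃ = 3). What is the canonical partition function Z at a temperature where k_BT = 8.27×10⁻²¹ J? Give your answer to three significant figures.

Eᵢ/kT = 0, 1.1112, 1.3301, 1.5115.
Z = Σ gᵢe^(−Eᵢ/kT) = 3·e^(−0) + 5·e^(−1.1112) + 1·e^(−1.3301) + 3·e^(−1.5115) = 3.0000 + 1.6458 + 0.26445 + 0.66174 = 5.5720.

Z = 5.57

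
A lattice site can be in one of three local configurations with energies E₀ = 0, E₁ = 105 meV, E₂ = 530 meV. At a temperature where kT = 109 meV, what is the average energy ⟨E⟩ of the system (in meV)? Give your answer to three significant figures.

Eᵢ/kT = 0, 0.96330, 4.8624.
Z = Σ e^(−Eᵢ/kT) = e^(−0) + e^(−0.96330) + e^(−4.8624) = 1.0000 + 0.38163 + 0.0077319 = 1.3894.
⟨E⟩ = Σ Eᵢ e^(−Eᵢ/kT) / Z = (0·1.0000 + 105·0.38163 + 530·0.0077319) / 1.3894 = 31.8 meV.

31.8 meV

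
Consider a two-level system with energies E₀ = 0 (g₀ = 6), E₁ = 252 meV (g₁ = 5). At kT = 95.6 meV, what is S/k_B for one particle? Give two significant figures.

2.0

Eᵢ/kT = 0, 2.636.
Z = Σ gᵢe^(−Eᵢ/kT) = 6·e^(−0) + 5·e^(−2.636) = 6.000 + 0.3582 = 6.358.
⟨E⟩ = Σ EᵢPᵢ = 14.20 meV.
S/k_B = ln Z + ⟨E⟩/kT = ln(6.358) + 14.20/95.6 = 1.850 + 0.1485 = 2.0.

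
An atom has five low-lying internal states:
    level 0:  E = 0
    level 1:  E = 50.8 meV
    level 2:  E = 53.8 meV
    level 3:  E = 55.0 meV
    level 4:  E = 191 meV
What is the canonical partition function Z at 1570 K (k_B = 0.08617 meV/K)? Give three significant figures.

Z = 3.27

k_BT = 0.08617 × 1570 K = 135.29 meV.
Eᵢ/kT = 0, 0.37549, 0.39766, 0.40653, 1.4118.
Z = Σ e^(−Eᵢ/kT) = e^(−0) + e^(−0.37549) + e^(−0.39766) + e^(−0.40653) + e^(−1.4118) = 1.0000 + 0.68695 + 0.67189 + 0.66596 + 0.24370 = 3.2685.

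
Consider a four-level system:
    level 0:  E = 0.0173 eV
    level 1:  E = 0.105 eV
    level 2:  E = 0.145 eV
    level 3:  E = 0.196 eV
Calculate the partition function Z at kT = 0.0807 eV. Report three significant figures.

Eᵢ/kT = 0.21437, 1.3011, 1.7968, 2.4287.
Z = Σ e^(−Eᵢ/kT) = e^(−0.21437) + e^(−1.3011) + e^(−1.7968) + e^(−2.4287) = 0.80705 + 0.27223 + 0.16583 + 0.088151 = 1.3333.

Z = 1.33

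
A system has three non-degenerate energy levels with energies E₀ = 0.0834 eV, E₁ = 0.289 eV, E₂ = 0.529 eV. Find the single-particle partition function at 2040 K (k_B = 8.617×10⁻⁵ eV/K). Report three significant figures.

k_BT = 8.617×10⁻⁵ × 2040 K = 0.17579 eV.
Eᵢ/kT = 0.47443, 1.6440, 3.0093.
Z = Σ e^(−Eᵢ/kT) = e^(−0.47443) + e^(−1.6440) + e^(−3.0093) = 0.62224 + 0.19321 + 0.049326 = 0.86478.

Z = 0.865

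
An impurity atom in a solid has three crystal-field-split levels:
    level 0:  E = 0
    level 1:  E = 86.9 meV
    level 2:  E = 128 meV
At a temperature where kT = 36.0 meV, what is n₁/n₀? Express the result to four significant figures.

0.08947

n₁/n₀ = exp[−(E₁−E₀)/kT] = exp(−(86.9 meV)/(36.0 meV)) = exp(-2.41389) = 0.08947.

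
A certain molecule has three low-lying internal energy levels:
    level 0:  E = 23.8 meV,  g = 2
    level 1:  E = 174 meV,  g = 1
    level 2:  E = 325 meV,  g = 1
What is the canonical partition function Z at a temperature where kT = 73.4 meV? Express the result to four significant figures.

Eᵢ/kT = 0.324251, 2.37057, 4.42779.
Z = Σ gᵢe^(−Eᵢ/kT) = 2·e^(−0.324251) + 1·e^(−2.37057) + 1·e^(−4.42779) = 1.44614 + 0.0934275 + 0.0119408 = 1.55151.

Z = 1.552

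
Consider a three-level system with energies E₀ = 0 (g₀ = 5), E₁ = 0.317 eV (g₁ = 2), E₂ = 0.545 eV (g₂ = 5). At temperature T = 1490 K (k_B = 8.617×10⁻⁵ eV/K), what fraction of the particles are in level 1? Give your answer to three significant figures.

k_BT = 8.617×10⁻⁵ × 1490 K = 0.12839 eV.
Eᵢ/kT = 0, 2.4690, 4.2449.
Z = Σ gᵢe^(−Eᵢ/kT) = 5·e^(−0) + 2·e^(−2.4690) + 5·e^(−4.2449) = 5.0000 + 0.16934 + 0.071686 = 5.2410.
P₁ = g₁ e^(−E₁/kT) / Z = 0.16934/5.2410 = 0.0323.

0.0323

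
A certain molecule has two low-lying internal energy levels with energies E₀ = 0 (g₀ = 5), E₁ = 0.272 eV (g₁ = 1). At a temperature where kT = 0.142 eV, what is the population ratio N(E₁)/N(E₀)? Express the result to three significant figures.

0.0295

n₁/n₀ = (g₁/g₀) exp[−(E₁−E₀)/kT] = (1/5) × exp(−(0.272 eV)/(0.142 eV)) = (1/5) × exp(-1.9155) = 0.0295.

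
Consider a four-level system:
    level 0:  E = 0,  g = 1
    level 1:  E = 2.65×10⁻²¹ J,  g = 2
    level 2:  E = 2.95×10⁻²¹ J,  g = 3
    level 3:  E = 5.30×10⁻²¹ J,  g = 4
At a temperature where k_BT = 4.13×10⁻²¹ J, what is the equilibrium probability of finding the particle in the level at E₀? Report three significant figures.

Eᵢ/kT = 0, 0.64165, 0.71429, 1.2833.
Z = Σ gᵢe^(−Eᵢ/kT) = 1·e^(−0) + 2·e^(−0.64165) + 3·e^(−0.71429) + 4·e^(−1.2833) = 1.0000 + 1.0528 + 1.4686 + 1.1085 = 4.6299.
P₀ = g₀ e^(−E₀/kT) / Z = 1.0000/4.6299 = 0.216.

0.216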